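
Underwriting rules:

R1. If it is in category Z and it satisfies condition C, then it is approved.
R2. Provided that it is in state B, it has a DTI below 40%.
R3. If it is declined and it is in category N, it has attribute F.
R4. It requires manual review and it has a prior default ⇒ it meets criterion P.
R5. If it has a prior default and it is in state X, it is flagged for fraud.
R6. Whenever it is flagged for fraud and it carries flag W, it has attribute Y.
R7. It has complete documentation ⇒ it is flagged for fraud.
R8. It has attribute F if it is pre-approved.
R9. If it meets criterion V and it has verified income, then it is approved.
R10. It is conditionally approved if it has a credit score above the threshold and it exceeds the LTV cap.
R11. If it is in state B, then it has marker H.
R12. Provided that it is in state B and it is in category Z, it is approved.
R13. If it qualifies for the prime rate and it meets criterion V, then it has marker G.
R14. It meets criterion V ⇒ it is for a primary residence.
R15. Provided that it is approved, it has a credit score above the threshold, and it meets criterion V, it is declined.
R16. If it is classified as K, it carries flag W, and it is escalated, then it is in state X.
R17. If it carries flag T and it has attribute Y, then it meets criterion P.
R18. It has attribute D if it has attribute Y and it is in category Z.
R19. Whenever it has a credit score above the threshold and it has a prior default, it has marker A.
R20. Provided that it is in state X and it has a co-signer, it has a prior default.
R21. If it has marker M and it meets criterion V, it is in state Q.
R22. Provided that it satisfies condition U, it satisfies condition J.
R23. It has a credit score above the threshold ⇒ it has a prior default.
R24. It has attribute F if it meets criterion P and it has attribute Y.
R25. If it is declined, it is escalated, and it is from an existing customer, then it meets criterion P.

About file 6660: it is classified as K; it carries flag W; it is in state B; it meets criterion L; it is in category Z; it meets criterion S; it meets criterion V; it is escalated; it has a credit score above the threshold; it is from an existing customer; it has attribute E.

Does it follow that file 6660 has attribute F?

By R12 (it is in state B, it is in category Z): it is approved.
By R15 (it is approved, it has a credit score above the threshold, it meets criterion V): it is declined.
By R16 (it is classified as K, it carries flag W, it is escalated): it is in state X.
By R23 (it has a credit score above the threshold): it has a prior default.
By R25 (it is declined, it is escalated, it is from an existing customer): it meets criterion P.
By R5 (it has a prior default, it is in state X): it is flagged for fraud.
By R6 (it is flagged for fraud, it carries flag W): it has attribute Y.
By R24 (it meets criterion P, it has attribute Y): it has attribute F.

Yes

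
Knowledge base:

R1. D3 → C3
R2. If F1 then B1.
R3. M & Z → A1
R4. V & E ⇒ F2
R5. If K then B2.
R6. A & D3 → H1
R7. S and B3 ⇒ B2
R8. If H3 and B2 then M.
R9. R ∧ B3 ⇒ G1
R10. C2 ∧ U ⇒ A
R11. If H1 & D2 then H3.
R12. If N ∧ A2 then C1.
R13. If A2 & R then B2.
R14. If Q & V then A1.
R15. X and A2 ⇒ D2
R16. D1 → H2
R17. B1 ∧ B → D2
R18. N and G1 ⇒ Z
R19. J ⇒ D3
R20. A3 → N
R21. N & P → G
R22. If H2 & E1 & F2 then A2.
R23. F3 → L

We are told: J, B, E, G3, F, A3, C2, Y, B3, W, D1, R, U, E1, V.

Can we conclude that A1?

Forward chaining from the given facts derives: F2, G1, A, H2, D3, N, A2, C3, H1, C1, B2, Z.
Rules concluding A1: R3 needs M; R14 needs Q — none of these are established.

No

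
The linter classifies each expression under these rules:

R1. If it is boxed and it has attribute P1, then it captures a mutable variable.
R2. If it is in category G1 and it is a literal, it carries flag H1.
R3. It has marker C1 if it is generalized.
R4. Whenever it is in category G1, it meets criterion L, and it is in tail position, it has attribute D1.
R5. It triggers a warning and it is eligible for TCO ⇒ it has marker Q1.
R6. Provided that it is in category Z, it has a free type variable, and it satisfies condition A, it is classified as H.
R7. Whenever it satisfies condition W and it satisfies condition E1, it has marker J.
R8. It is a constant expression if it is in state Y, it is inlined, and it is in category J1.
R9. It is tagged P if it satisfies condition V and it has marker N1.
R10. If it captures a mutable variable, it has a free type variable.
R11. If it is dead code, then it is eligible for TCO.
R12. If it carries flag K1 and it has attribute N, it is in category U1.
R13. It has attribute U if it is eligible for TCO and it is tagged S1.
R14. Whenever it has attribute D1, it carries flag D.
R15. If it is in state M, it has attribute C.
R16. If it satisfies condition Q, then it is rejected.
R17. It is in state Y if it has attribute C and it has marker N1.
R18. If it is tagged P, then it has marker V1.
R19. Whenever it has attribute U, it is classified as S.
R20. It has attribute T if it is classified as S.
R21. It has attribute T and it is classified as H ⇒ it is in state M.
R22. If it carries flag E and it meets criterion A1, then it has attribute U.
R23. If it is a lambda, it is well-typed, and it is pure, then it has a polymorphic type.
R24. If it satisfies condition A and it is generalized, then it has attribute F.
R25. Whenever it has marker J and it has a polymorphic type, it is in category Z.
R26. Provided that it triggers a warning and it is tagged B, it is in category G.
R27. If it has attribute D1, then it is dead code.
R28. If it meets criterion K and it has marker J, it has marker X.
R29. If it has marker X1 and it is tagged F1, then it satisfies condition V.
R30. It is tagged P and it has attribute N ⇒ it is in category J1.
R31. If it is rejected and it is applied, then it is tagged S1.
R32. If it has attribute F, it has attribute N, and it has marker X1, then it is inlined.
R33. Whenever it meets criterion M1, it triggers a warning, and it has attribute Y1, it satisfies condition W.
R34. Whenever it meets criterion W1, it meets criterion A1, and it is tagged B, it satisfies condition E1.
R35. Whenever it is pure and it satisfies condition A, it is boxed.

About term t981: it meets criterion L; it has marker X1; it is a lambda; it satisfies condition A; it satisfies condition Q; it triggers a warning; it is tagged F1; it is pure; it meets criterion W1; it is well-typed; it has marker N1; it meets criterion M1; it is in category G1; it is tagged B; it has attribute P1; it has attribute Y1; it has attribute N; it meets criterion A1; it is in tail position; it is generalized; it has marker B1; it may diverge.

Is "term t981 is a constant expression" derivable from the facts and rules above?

Forward chaining from the given facts derives: has marker C1, has attribute D1, carries flag D, is rejected, has a polymorphic type, has attribute F, is in category G, is dead code, satisfies condition V, is inlined, satisfies condition W, satisfies condition E1, is boxed, captures a mutable variable, has marker J, is tagged P, has a free type variable, is eligible for TCO, has marker V1, is in category Z, is in category J1, has marker Q1, is classified as H.
The only rule concluding "it is a constant expression" is R8, which needs "it is in state Y"; that is never established.

No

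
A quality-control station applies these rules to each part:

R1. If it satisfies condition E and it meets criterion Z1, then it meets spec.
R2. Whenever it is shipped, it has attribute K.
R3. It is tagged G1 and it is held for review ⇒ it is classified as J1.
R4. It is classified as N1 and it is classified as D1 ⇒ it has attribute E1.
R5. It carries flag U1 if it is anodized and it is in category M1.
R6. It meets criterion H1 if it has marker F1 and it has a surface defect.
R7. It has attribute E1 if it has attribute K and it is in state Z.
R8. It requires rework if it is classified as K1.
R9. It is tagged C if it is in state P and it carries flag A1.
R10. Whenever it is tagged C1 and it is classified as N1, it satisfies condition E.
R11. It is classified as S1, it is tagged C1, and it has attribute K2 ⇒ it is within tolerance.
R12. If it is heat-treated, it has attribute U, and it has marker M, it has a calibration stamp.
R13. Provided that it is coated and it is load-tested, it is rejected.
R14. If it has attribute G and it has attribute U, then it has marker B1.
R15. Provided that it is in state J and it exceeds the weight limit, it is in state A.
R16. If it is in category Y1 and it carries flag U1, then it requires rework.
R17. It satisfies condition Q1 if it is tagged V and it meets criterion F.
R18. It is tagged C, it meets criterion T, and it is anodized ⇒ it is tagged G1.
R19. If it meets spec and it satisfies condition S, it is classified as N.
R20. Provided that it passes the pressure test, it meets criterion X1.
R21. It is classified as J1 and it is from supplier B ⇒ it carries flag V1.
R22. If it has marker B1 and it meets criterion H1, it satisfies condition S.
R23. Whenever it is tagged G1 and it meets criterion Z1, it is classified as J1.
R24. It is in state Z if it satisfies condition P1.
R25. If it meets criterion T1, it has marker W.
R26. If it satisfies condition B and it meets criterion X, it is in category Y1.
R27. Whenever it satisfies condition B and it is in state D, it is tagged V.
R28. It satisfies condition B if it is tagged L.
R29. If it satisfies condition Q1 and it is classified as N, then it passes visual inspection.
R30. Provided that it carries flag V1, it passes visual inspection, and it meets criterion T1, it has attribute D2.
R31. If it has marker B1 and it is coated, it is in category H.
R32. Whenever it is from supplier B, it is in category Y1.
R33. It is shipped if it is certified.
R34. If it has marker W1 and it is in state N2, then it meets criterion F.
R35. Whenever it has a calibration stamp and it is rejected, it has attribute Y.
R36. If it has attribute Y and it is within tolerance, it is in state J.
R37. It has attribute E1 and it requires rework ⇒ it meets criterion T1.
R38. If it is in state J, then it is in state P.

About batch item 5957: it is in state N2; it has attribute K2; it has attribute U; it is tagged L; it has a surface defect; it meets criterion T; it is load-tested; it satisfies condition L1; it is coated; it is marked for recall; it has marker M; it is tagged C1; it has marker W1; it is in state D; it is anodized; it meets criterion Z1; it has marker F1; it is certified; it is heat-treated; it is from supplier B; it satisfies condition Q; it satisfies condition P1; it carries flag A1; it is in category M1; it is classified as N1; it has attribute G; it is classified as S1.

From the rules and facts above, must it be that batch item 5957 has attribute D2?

Yes

By R5 (it is anodized, it is in category M1): it carries flag U1.
By R6 (it has marker F1, it has a surface defect): it meets criterion H1.
By R10 (it is tagged C1, it is classified as N1): it satisfies condition E.
By R11 (it is classified as S1, it is tagged C1, it has attribute K2): it is within tolerance.
By R12 (it is heat-treated, it has attribute U, it has marker M): it has a calibration stamp.
By R13 (it is coated, it is load-tested): it is rejected.
By R14 (it has attribute G, it has attribute U): it has marker B1.
By R22 (it has marker B1, it meets criterion H1): it satisfies condition S.
By R24 (it satisfies condition P1): it is in state Z.
By R28 (it is tagged L): it satisfies condition B.
By R32 (it is from supplier B): it is in category Y1.
By R33 (it is certified): it is shipped.
By R34 (it has marker W1, it is in state N2): it meets criterion F.
By R35 (it has a calibration stamp, it is rejected): it has attribute Y.
By R36 (it has attribute Y, it is within tolerance): it is in state J.
By R38 (it is in state J): it is in state P.
By R1 (it satisfies condition E, it meets criterion Z1): it meets spec.
By R2 (it is shipped): it has attribute K.
By R7 (it has attribute K, it is in state Z): it has attribute E1.
By R9 (it is in state P, it carries flag A1): it is tagged C.
By R16 (it is in category Y1, it carries flag U1): it requires rework.
By R18 (it is tagged C, it meets criterion T, it is anodized): it is tagged G1.
By R19 (it meets spec, it satisfies condition S): it is classified as N.
By R23 (it is tagged G1, it meets criterion Z1): it is classified as J1.
By R27 (it satisfies condition B, it is in state D): it is tagged V.
By R37 (it has attribute E1, it requires rework): it meets criterion T1.
By R17 (it is tagged V, it meets criterion F): it satisfies condition Q1.
By R21 (it is classified as J1, it is from supplier B): it carries flag V1.
By R29 (it satisfies condition Q1, it is classified as N): it passes visual inspection.
By R30 (it carries flag V1, it passes visual inspection, it meets criterion T1): it has attribute D2.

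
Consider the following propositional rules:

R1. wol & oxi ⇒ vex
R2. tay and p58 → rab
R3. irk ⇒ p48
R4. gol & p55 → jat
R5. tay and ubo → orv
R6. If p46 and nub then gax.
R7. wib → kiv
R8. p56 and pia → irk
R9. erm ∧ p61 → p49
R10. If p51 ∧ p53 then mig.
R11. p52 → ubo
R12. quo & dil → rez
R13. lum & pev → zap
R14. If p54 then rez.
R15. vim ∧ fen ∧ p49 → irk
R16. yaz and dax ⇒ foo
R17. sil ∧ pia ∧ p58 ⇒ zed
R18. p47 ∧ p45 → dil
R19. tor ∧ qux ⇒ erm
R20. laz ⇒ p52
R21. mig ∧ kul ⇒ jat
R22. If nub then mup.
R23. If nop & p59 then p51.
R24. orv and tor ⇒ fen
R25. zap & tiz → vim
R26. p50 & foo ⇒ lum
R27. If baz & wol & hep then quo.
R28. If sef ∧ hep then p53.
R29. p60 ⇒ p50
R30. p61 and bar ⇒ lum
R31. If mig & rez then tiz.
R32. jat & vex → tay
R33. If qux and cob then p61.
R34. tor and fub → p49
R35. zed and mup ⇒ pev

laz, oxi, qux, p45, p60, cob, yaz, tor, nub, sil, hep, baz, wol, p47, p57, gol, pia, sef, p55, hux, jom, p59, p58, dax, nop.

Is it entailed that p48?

Yes

vex  (by R1: wol, oxi)
jat  (by R4: gol, p55)
foo  (by R16: yaz, dax)
zed  (by R17: sil, pia, p58)
dil  (by R18: p47, p45)
erm  (by R19: tor, qux)
p52  (by R20: laz)
mup  (by R22: nub)
p51  (by R23: nop, p59)
quo  (by R27: baz, wol, hep)
p53  (by R28: sef, hep)
p50  (by R29: p60)
tay  (by R32: jat, vex)
p61  (by R33: qux, cob)
pev  (by R35: zed, mup)
p49  (by R9: erm, p61)
mig  (by R10: p51, p53)
ubo  (by R11: p52)
rez  (by R12: quo, dil)
lum  (by R26: p50, foo)
tiz  (by R31: mig, rez)
orv  (by R5: tay, ubo)
zap  (by R13: lum, pev)
fen  (by R24: orv, tor)
vim  (by R25: zap, tiz)
irk  (by R15: vim, fen, p49)
p48  (by R3: irk)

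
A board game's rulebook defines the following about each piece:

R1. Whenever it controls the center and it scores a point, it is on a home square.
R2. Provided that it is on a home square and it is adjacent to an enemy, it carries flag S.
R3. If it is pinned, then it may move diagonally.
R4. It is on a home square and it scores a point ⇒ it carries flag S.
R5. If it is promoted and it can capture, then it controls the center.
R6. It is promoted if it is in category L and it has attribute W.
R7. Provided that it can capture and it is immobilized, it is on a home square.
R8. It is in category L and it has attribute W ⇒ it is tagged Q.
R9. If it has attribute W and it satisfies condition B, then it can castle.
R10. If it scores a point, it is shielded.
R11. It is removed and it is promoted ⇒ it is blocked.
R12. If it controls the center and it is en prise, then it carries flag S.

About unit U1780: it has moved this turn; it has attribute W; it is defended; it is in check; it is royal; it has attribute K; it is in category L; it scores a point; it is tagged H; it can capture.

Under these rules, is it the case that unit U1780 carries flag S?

Yes

By R6 (it is in category L, it has attribute W): it is promoted.
By R5 (it is promoted, it can capture): it controls the center.
By R1 (it controls the center, it scores a point): it is on a home square.
By R4 (it is on a home square, it scores a point): it carries flag S.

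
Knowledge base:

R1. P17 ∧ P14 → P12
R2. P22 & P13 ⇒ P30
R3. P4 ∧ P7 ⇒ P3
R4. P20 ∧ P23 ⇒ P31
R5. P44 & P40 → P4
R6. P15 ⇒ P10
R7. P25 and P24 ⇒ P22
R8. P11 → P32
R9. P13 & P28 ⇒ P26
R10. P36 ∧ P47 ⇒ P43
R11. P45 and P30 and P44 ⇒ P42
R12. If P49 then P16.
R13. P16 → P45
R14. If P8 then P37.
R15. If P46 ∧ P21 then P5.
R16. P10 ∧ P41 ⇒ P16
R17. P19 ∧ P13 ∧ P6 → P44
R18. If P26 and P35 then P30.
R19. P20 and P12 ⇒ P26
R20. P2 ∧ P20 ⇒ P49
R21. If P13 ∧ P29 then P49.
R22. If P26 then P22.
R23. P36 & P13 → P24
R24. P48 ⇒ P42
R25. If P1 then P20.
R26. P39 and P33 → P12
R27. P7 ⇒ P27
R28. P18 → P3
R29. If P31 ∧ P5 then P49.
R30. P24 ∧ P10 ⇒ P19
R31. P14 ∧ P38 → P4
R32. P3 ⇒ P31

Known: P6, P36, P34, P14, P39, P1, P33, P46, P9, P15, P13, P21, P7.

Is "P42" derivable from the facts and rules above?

Forward chaining from the given facts derives: P10, P5, P24, P20, P12, P27, P19, P44, P26, P22, P30.
Rules concluding P42: R11 needs P45; R24 needs P48 — none of these are established.

No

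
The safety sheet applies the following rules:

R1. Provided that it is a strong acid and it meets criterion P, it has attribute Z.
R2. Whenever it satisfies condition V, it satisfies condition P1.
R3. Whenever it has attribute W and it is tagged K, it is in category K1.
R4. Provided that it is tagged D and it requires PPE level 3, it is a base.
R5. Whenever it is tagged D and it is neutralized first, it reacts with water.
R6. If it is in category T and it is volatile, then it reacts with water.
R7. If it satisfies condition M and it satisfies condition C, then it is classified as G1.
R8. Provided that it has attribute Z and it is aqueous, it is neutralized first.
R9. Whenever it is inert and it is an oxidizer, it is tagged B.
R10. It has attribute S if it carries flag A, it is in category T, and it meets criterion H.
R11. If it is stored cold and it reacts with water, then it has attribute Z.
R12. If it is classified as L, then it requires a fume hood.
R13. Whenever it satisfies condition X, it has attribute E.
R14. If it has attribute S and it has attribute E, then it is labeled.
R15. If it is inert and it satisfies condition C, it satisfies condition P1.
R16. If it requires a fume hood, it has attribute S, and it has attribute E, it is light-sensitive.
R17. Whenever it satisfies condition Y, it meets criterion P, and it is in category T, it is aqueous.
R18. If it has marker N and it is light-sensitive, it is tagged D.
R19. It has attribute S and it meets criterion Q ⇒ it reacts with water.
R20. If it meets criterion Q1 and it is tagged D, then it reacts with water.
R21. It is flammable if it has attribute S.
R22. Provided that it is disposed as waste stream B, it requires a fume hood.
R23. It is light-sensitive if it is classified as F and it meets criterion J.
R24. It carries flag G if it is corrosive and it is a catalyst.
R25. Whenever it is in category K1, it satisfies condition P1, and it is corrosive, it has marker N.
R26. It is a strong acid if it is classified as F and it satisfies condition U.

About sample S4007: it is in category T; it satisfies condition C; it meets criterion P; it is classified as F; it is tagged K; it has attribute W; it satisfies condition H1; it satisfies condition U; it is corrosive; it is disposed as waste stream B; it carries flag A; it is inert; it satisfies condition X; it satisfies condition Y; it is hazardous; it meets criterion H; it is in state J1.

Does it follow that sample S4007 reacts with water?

Yes

By R3 (it has attribute W, it is tagged K): it is in category K1.
By R10 (it carries flag A, it is in category T, it meets criterion H): it has attribute S.
By R13 (it satisfies condition X): it has attribute E.
By R15 (it is inert, it satisfies condition C): it satisfies condition P1.
By R17 (it satisfies condition Y, it meets criterion P, it is in category T): it is aqueous.
By R22 (it is disposed as waste stream B): it requires a fume hood.
By R25 (it is in category K1, it satisfies condition P1, it is corrosive): it has marker N.
By R26 (it is classified as F, it satisfies condition U): it is a strong acid.
By R1 (it is a strong acid, it meets criterion P): it has attribute Z.
By R8 (it has attribute Z, it is aqueous): it is neutralized first.
By R16 (it requires a fume hood, it has attribute S, it has attribute E): it is light-sensitive.
By R18 (it has marker N, it is light-sensitive): it is tagged D.
By R5 (it is tagged D, it is neutralized first): it reacts with water.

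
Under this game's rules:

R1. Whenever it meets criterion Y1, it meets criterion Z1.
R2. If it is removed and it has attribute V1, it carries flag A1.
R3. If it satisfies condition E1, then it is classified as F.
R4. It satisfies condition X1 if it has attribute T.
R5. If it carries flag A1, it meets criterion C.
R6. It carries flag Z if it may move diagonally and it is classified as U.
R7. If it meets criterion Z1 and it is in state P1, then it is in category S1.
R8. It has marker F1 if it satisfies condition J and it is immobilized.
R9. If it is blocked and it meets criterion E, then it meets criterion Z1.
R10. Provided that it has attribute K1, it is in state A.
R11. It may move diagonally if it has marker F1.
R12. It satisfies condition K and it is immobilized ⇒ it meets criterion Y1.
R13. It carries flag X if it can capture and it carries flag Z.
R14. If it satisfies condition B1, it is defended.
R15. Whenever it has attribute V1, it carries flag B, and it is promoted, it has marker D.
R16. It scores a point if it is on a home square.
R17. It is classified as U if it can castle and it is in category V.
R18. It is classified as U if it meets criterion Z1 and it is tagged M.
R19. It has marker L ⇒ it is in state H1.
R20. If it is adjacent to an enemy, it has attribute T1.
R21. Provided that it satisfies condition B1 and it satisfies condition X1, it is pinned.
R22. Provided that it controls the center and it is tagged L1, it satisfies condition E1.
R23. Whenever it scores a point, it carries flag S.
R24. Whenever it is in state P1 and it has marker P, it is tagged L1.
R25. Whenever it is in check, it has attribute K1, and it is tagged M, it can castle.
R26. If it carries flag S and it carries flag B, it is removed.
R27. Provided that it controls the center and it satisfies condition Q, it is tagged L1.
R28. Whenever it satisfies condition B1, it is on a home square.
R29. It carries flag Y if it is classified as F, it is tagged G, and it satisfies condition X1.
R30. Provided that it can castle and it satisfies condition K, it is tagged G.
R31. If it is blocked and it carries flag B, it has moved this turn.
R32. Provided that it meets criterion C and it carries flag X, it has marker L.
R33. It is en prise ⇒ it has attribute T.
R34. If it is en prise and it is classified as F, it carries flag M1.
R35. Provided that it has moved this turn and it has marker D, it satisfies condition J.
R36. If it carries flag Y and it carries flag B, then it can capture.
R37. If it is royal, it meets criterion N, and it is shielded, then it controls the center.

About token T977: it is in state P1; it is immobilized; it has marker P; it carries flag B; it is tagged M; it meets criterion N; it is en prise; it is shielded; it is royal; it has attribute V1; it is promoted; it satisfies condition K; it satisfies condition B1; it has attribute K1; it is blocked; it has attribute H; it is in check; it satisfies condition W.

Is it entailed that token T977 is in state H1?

By R12 (it satisfies condition K, it is immobilized): it meets criterion Y1.
By R15 (it has attribute V1, it carries flag B, it is promoted): it has marker D.
By R24 (it is in state P1, it has marker P): it is tagged L1.
By R25 (it is in check, it has attribute K1, it is tagged M): it can castle.
By R28 (it satisfies condition B1): it is on a home square.
By R30 (it can castle, it satisfies condition K): it is tagged G.
By R31 (it is blocked, it carries flag B): it has moved this turn.
By R33 (it is en prise): it has attribute T.
By R35 (it has moved this turn, it has marker D): it satisfies condition J.
By R37 (it is royal, it meets criterion N, it is shielded): it controls the center.
By R1 (it meets criterion Y1): it meets criterion Z1.
By R4 (it has attribute T): it satisfies condition X1.
By R8 (it satisfies condition J, it is immobilized): it has marker F1.
By R11 (it has marker F1): it may move diagonally.
By R16 (it is on a home square): it scores a point.
By R18 (it meets criterion Z1, it is tagged M): it is classified as U.
By R22 (it controls the center, it is tagged L1): it satisfies condition E1.
By R23 (it scores a point): it carries flag S.
By R26 (it carries flag S, it carries flag B): it is removed.
By R2 (it is removed, it has attribute V1): it carries flag A1.
By R3 (it satisfies condition E1): it is classified as F.
By R5 (it carries flag A1): it meets criterion C.
By R6 (it may move diagonally, it is classified as U): it carries flag Z.
By R29 (it is classified as F, it is tagged G, it satisfies condition X1): it carries flag Y.
By R36 (it carries flag Y, it carries flag B): it can capture.
By R13 (it can capture, it carries flag Z): it carries flag X.
By R32 (it meets criterion C, it carries flag X): it has marker L.
By R19 (it has marker L): it is in state H1.

Yes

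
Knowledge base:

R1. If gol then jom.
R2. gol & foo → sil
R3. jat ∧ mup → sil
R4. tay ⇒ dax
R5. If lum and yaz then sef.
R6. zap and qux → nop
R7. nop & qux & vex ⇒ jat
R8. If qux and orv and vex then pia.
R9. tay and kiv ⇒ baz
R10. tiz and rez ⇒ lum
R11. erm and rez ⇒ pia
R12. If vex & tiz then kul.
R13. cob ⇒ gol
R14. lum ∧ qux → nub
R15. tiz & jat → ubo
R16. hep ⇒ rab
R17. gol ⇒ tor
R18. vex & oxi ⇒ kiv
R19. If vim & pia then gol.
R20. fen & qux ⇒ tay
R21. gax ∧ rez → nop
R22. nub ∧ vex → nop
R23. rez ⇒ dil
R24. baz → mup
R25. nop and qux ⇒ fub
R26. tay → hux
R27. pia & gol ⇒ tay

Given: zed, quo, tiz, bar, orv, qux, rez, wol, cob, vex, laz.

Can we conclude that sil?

Forward chaining from the given facts derives: pia, lum, kul, gol, nub, tor, nop, dil, fub, tay, jom, dax, jat, ubo, hux.
Rules concluding sil: R2 needs foo; R3 needs mup — none of these are established.

No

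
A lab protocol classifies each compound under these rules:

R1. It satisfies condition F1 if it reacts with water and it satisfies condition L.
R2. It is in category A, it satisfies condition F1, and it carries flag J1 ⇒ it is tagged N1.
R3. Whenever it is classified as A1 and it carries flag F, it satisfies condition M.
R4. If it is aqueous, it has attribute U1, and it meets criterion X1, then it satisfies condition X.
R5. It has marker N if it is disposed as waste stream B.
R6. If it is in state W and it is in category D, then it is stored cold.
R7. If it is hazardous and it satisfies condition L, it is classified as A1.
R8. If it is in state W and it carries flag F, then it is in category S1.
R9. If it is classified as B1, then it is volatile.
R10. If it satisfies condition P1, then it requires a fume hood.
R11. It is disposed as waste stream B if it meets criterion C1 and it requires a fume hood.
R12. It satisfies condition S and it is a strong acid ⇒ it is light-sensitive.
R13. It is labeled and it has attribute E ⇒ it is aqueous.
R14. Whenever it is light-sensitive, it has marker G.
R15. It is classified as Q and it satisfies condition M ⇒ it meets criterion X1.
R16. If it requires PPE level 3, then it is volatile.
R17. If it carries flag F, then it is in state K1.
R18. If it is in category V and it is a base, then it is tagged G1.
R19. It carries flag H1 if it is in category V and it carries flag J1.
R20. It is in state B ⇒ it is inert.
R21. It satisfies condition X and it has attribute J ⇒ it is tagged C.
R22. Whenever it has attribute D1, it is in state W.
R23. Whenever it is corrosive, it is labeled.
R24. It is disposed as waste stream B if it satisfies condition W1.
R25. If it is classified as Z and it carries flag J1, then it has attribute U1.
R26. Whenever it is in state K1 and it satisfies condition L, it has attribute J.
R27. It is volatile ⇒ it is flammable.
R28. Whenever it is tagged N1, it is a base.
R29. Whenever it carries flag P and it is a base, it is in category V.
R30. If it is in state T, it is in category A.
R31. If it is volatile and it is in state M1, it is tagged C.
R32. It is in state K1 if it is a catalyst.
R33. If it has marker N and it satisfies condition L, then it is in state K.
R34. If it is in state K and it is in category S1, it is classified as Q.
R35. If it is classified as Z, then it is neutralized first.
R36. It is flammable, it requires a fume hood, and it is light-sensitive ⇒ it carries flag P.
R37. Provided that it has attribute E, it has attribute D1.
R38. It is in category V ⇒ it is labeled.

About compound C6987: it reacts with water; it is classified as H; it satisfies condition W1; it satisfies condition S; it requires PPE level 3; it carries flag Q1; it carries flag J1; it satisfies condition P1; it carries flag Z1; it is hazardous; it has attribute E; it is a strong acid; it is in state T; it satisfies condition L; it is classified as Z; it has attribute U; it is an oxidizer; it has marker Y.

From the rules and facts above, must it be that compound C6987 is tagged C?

Forward chaining from the given facts derives: satisfies condition F1, is classified as A1, requires a fume hood, is light-sensitive, has marker G, is volatile, is disposed as waste stream B, has attribute U1, is flammable, is in category A, is neutralized first, carries flag P, has attribute D1, is tagged N1, has marker N, is in state W, is a base, is in category V, is in state K, is labeled, is aqueous, is tagged G1, carries flag H1.
Rules concluding "it is tagged C": R21 needs "it satisfies condition X"; R31 needs "it is in state M1" — none of these are established.

No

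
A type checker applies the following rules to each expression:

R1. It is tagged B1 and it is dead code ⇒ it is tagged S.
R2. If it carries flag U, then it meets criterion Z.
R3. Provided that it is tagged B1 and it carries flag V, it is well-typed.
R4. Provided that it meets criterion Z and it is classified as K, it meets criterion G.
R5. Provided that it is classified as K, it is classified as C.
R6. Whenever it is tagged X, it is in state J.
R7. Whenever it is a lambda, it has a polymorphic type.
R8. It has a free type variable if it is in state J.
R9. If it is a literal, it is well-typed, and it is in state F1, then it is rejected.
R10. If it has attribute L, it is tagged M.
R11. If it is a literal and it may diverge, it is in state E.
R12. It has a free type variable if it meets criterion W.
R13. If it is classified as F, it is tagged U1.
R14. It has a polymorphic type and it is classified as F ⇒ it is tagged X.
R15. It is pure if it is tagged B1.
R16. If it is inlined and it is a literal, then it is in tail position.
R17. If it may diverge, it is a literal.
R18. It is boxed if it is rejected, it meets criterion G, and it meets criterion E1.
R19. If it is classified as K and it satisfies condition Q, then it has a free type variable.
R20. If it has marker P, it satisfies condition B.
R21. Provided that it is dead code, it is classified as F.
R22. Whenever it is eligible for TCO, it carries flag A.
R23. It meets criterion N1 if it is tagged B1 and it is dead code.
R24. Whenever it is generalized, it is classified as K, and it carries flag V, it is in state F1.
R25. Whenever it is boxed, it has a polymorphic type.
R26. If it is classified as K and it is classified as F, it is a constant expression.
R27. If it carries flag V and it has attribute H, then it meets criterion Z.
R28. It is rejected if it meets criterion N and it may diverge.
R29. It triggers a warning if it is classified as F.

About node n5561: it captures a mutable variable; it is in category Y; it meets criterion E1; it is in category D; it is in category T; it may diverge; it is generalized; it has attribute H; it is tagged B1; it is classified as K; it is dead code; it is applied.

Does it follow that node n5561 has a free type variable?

No

Forward chaining from the given facts derives: is tagged S, is classified as C, is pure, is a literal, is classified as F, meets criterion N1, is a constant expression, triggers a warning, is in state E, is tagged U1.
Rules concluding "it has a free type variable": R8 needs "it is in state J"; R12 needs "it meets criterion W"; R19 needs "it satisfies condition Q" — none of these are established.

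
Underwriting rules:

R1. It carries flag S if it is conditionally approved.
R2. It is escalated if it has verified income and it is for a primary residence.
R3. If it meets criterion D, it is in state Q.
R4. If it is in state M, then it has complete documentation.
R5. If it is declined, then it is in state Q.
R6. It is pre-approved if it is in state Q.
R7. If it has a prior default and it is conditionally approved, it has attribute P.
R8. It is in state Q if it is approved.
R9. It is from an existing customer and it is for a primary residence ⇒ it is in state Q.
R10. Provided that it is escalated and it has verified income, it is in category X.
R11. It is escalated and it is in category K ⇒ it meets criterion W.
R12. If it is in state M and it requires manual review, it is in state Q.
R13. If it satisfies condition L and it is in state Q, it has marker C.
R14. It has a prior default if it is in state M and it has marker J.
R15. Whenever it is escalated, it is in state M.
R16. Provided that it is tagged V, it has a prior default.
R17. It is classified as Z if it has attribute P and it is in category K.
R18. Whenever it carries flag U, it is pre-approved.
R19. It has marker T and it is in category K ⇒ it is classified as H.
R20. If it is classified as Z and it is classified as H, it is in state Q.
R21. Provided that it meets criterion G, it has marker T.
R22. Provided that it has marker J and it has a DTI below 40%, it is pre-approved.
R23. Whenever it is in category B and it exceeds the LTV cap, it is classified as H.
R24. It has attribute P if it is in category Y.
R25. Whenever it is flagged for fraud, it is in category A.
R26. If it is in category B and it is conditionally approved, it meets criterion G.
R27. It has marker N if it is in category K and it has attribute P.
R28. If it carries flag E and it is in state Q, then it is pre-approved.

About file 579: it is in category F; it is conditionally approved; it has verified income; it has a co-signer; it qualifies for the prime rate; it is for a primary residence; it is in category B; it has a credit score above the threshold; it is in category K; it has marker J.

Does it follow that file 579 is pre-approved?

Yes

By R2 (it has verified income, it is for a primary residence): it is escalated.
By R15 (it is escalated): it is in state M.
By R26 (it is in category B, it is conditionally approved): it meets criterion G.
By R14 (it is in state M, it has marker J): it has a prior default.
By R21 (it meets criterion G): it has marker T.
By R7 (it has a prior default, it is conditionally approved): it has attribute P.
By R17 (it has attribute P, it is in category K): it is classified as Z.
By R19 (it has marker T, it is in category K): it is classified as H.
By R20 (it is classified as Z, it is classified as H): it is in state Q.
By R6 (it is in state Q): it is pre-approved.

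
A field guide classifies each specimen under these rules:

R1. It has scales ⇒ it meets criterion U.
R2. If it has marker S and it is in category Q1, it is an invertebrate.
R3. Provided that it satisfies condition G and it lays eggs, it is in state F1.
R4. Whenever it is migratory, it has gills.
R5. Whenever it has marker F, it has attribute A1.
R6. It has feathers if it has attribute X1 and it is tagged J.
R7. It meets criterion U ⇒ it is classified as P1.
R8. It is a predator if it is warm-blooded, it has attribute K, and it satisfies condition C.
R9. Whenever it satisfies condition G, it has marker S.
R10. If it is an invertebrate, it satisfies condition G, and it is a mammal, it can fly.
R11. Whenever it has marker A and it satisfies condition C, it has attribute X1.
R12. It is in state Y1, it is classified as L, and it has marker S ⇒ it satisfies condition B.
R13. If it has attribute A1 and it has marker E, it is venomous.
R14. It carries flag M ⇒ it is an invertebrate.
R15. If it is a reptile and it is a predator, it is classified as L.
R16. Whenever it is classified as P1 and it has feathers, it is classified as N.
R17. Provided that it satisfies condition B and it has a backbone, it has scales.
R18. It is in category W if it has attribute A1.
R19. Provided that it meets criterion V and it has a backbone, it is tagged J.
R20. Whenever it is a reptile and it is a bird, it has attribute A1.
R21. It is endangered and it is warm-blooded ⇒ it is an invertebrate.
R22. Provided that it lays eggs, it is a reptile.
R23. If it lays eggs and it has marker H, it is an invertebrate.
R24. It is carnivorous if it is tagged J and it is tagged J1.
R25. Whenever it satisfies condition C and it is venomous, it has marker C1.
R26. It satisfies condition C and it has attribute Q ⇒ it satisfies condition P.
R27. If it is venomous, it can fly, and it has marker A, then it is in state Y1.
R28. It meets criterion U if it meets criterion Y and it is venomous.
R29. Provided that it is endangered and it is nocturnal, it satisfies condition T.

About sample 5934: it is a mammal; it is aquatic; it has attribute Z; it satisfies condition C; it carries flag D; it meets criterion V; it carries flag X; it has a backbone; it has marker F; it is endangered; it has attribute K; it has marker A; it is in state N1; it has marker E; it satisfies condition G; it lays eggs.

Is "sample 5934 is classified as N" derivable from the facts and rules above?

Forward chaining from the given facts derives: is in state F1, has attribute A1, has marker S, has attribute X1, is venomous, is in category W, is tagged J, is a reptile, has marker C1, has feathers.
The only rule concluding "it is classified as N" is R16, which needs "it is classified as P1"; that is never established.

No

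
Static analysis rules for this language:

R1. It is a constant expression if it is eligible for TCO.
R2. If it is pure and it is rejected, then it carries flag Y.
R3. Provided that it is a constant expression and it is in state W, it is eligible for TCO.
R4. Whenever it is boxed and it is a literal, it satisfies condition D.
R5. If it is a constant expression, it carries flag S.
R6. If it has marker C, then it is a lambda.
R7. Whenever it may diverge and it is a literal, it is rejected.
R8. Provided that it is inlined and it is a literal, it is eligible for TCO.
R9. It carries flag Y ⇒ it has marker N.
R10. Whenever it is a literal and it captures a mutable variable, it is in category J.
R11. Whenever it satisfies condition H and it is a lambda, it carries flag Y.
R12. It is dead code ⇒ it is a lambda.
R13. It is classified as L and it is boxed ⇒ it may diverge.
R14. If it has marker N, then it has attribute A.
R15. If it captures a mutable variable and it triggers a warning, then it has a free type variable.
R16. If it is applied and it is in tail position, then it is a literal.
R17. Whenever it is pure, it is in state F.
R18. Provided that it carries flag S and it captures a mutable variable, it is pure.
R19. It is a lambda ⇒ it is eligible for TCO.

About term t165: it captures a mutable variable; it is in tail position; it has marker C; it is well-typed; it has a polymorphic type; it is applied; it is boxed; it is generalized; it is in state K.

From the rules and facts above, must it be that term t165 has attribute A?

No

Forward chaining from the given facts derives: is a lambda, is a literal, is eligible for TCO, is a constant expression, satisfies condition D, carries flag S, is in category J, is pure, is in state F.
The only rule concluding "it has attribute A" is R14, which needs "it has marker N"; that is never established.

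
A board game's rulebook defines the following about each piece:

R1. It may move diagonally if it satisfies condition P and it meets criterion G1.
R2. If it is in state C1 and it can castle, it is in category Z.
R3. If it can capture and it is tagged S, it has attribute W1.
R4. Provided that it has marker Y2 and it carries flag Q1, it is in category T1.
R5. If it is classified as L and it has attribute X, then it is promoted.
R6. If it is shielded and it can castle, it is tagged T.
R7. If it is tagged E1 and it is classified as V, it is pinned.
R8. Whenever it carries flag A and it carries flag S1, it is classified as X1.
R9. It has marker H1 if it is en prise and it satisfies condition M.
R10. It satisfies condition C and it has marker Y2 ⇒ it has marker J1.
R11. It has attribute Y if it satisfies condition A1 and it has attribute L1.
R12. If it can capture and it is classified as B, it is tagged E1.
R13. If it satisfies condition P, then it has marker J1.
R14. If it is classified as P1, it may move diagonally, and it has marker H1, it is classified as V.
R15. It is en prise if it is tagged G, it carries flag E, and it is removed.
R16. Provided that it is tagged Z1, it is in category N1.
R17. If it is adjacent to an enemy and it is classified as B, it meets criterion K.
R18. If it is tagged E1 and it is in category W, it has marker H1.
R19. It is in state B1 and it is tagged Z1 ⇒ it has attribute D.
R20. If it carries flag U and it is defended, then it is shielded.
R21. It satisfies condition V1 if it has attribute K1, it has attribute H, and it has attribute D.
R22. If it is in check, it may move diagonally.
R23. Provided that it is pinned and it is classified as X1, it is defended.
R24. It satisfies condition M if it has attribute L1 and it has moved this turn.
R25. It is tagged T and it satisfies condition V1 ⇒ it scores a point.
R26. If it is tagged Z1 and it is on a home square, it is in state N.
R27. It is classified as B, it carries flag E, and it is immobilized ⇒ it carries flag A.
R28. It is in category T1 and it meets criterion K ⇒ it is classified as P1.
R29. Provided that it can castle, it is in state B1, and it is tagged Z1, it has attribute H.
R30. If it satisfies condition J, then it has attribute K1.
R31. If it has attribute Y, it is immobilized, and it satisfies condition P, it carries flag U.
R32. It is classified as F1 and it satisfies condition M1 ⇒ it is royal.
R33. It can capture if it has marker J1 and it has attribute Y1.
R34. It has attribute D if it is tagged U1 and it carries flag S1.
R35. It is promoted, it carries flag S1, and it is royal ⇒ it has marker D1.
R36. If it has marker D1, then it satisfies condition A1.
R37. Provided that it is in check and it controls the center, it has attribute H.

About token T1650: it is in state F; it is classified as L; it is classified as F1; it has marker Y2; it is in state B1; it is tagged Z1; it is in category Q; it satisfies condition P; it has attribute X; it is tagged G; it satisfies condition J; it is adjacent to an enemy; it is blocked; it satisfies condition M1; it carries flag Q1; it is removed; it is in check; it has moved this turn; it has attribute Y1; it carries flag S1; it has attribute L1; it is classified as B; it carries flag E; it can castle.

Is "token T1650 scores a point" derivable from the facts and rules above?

No

Forward chaining from the given facts derives: is in category T1, is promoted, has marker J1, is en prise, is in category N1, meets criterion K, has attribute D, may move diagonally, satisfies condition M, is classified as P1, has attribute H, has attribute K1, is royal, can capture, has marker D1, satisfies condition A1, has marker H1, has attribute Y, is tagged E1, is classified as V, satisfies condition V1, is pinned.
The only rule concluding "it scores a point" is R25, which needs "it is tagged T"; that is never established.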